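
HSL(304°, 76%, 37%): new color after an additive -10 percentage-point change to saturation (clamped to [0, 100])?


Original S = 76%
Adjustment = -10 percentage points
New S = 76 + (-10) = 66
Clamp to [0, 100] → 66
= HSL(304°, 66%, 37%)


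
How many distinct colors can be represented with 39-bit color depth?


Colors = 2^bits = 2^39
= 549,755,813,888 colors


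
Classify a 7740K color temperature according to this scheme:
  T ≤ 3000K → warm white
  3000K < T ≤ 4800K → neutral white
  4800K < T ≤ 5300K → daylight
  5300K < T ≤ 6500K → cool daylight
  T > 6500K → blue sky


Temperature: 7740K
7740K > 6500K → blue sky
Classification: blue sky


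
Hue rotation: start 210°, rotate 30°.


New hue = (H + rotation) mod 360
New hue = (210 + 30) mod 360
= 240 mod 360
= 240°


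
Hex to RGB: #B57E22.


B5 → 181 (R)
7E → 126 (G)
22 → 34 (B)
= RGB(181, 126, 34)


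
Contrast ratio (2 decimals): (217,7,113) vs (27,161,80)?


Linearize each sRGB channel c=v/255: c/12.92 if c ≤ 0.04045 else ((c+0.055)/1.055)^2.4
L = 0.2126×R_lin + 0.7152×G_lin + 0.0722×B_lin
Color 1 (217,7,113):
  R=217: 217/255≈0.8510 > 0.04045 → ((0.8510+0.055)/1.055)^2.4 ≈ 0.69387
  G=7: 7/255≈0.0275 ≤ 0.04045 → 0.0275/12.92 ≈ 0.00212
  B=113: 113/255≈0.4431 > 0.04045 → ((0.4431+0.055)/1.055)^2.4 ≈ 0.16513
  L1 = 0.2126×0.69387 + 0.7152×0.00212 + 0.0722×0.16513 ≈ 0.16096
Color 2 (27,161,80):
  R=27: 27/255≈0.1059 > 0.04045 → ((0.1059+0.055)/1.055)^2.4 ≈ 0.01096
  G=161: 161/255≈0.6314 > 0.04045 → ((0.6314+0.055)/1.055)^2.4 ≈ 0.35640
  B=80: 80/255≈0.3137 > 0.04045 → ((0.3137+0.055)/1.055)^2.4 ≈ 0.08022
  L2 = 0.2126×0.01096 + 0.7152×0.35640 + 0.0722×0.08022 ≈ 0.26302
Lighter = 0.26302, Darker = 0.16096
Ratio = (L_lighter + 0.05) / (L_darker + 0.05)
Ratio = (0.26302 + 0.05) / (0.16096 + 0.05) = 0.31302 / 0.21096 ≈ 1.4838
Ratio ≈ 1.48:1


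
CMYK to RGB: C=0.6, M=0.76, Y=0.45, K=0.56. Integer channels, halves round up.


R = 255 × (1-C) × (1-K) = 255 × 0.40 × 0.44 = 44.88 → 45
G = 255 × (1-M) × (1-K) = 255 × 0.24 × 0.44 = 26.928 → 27
B = 255 × (1-Y) × (1-K) = 255 × 0.55 × 0.44 = 61.71 → 62
= RGB(45, 27, 62)


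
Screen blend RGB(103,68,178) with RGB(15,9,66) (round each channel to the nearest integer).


Screen: C = 255 - (255-A)×(255-B)/255, rounded to nearest integer
R: 255 - (255-103)×(255-15)/255 = 255 - 36480/255 ≈ 255 - 143.059 = 111.941 → 112
G: 255 - (255-68)×(255-9)/255 = 255 - 46002/255 ≈ 255 - 180.400 = 74.600 → 75
B: 255 - (255-178)×(255-66)/255 = 255 - 14553/255 ≈ 255 - 57.071 = 197.929 → 198
= RGB(112, 75, 198)


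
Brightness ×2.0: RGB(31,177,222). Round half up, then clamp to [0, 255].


Multiply each channel by 2.0, round half up, clamp to [0, 255]
R: 31×2.0 = 62
G: 177×2.0 = 354 → clamp → 255
B: 222×2.0 = 444 → clamp → 255
= RGB(62, 255, 255)


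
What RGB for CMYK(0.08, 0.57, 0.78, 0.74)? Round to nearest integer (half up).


R = 255 × (1-C) × (1-K) = 255 × 0.92 × 0.26 = 60.996 → 61
G = 255 × (1-M) × (1-K) = 255 × 0.43 × 0.26 = 28.509 → 29
B = 255 × (1-Y) × (1-K) = 255 × 0.22 × 0.26 = 14.586 → 15
= RGB(61, 29, 15)


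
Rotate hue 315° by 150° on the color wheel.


New hue = (H + rotation) mod 360
New hue = (315 + 150) mod 360
= 465 mod 360
= 105°


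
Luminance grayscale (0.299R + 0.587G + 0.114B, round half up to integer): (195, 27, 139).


Gray = 0.299×R + 0.587×G + 0.114×B
Gray = 0.299×195 + 0.587×27 + 0.114×139
Gray = 58.305 + 15.849 + 15.846
Gray = 90.000 → round half up → 90
Gray = 90


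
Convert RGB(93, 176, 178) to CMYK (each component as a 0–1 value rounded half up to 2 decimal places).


R'=93/255≈0.3647, G'=176/255≈0.6902, B'=178/255≈0.6980
K = 1 - max(R',G',B') = 1 - 178/255 = 77/255 = 0.30196… → 0.30
(1-R'-K)/(1-K) simplifies to (max-R)/max with max = 178:
C = (178-93)/178 = 85/178 = 0.47752… → 0.48
M = (178-176)/178 = 2/178 = 0.01123… → 0.01
Y = (178-178)/178 = 0/178 = 0 → 0.00
= CMYK(0.48, 0.01, 0.00, 0.30)


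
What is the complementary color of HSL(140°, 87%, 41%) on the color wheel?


Complement = opposite side of color wheel = hue + 180°
H' = (140 + 180) mod 360 = 320°
S and L unchanged.
= HSL(320°, 87%, 41%)


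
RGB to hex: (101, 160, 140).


R = 101 → 65 (hex)
G = 160 → A0 (hex)
B = 140 → 8C (hex)
Hex = #65A08C


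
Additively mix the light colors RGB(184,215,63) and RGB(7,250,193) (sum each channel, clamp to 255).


Additive: each channel = min(255, C₁+C₂)
R: 184+7 = 191 → 191
G: 215+250 = 465 → 255
B: 63+193 = 256 → 255
= RGB(191, 255, 255)


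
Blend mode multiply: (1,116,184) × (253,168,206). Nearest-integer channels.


Multiply: C = A×B/255, rounded to nearest integer
R: 1×253/255 = 253/255 ≈ 0.992 → 1
G: 116×168/255 = 19488/255 ≈ 76.424 → 76
B: 184×206/255 = 37904/255 ≈ 148.643 → 149
= RGB(1, 76, 149)


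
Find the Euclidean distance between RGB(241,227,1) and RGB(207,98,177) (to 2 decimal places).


d = √[(R₁-R₂)² + (G₁-G₂)² + (B₁-B₂)²]
d = √[(241-207)² + (227-98)² + (1-177)²]
d = √[1156 + 16641 + 30976]
d = √48773
d ≈ 220.85


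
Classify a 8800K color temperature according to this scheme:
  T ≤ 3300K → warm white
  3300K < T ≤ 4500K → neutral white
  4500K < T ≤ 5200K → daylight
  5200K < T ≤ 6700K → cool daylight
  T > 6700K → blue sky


Temperature: 8800K
8800K > 6700K → blue sky
Classification: blue sky


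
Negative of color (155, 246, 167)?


Invert: (255-R, 255-G, 255-B)
R: 255-155 = 100
G: 255-246 = 9
B: 255-167 = 88
= RGB(100, 9, 88)


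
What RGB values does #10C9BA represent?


10 → 16 (R)
C9 → 201 (G)
BA → 186 (B)
= RGB(16, 201, 186)


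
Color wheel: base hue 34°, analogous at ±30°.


Base hue: 34°
Left analog: (34 - 30) mod 360 = 4°
Right analog: (34 + 30) mod 360 = 64°
Analogous hues = 4° and 64°


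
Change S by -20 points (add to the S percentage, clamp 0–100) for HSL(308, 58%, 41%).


Original S = 58%
Adjustment = -20 percentage points
New S = 58 + (-20) = 38
Clamp to [0, 100] → 38
= HSL(308°, 38%, 41%)


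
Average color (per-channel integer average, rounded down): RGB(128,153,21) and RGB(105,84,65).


Midpoint: each channel = ⌊(C₁+C₂)/2⌋
R: ⌊(128+105)/2⌋ = 116
G: ⌊(153+84)/2⌋ = 118
B: ⌊(21+65)/2⌋ = 43
= RGB(116, 118, 43)


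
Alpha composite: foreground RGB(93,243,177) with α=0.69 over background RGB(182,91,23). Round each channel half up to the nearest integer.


C = α×F + (1-α)×B, with 1-α = 0.31
R: 0.69×93 + 0.31×182 = 64.17 + 56.42 = 120.59 → 121
G: 0.69×243 + 0.31×91 = 167.67 + 28.21 = 195.88 → 196
B: 0.69×177 + 0.31×23 = 122.13 + 7.13 = 129.26 → 129
= RGB(121, 196, 129)


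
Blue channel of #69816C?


Color: #69816C
R = 69 = 105
G = 81 = 129
B = 6C = 108
Blue = 108


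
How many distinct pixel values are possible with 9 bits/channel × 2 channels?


Total bits = 9 bits/channel × 2 channels = 18 bits
Distinct pixel values = 2^18
= 262,144 pixel values


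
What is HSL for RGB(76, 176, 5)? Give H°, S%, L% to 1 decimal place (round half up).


Normalize: R'=76/255≈0.2980, G'=176/255≈0.6902, B'=5/255≈0.0196
Max=176/255, Min=5/255, Δ=Max-Min=171/255
L = (Max+Min)/2 = (176+5)/510 = 181/510 = 0.35490… → L = 35.5%
L ≤ 0.5 → S = Δ/(Max+Min) = 171/(176+5) = 171/181 = 0.94475… → S = 94.5%
(the 1/255 factors cancel in S and H, so raw channel differences can be used)
Max is G' → H = 60 × ((B-R)/Δ + 2) = 60 × ((5-76)/171 + 2)
  -71/171 + 2 = -0.4152… + 2 = 1.5847…
  H = 60 × 1.5847… = 95.087…° → H = 95.1°
= HSL(95.1°, 94.5%, 35.5%)


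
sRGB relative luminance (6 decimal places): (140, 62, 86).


Linearize each channel (sRGB transfer function): c = v/255; c_lin = c/12.92 if c ≤ 0.04045, else ((c+0.055)/1.055)^2.4
  R: 140/255 ≈ 0.549020 > 0.04045 → ((0.549020+0.055)/1.055)^2.4 ≈ 0.262251
  G: 62/255 ≈ 0.243137 > 0.04045 → ((0.243137+0.055)/1.055)^2.4 ≈ 0.048172
  B: 86/255 ≈ 0.337255 > 0.04045 → ((0.337255+0.055)/1.055)^2.4 ≈ 0.093059
R_lin = 0.262251, G_lin = 0.048172, B_lin = 0.093059
L = 0.2126×R + 0.7152×G + 0.0722×B
L = 0.2126×0.262251 + 0.7152×0.048172 + 0.0722×0.093059
L ≈ 0.096926


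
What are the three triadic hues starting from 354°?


Triadic: equally spaced at 120° intervals
H1 = 354°
H2 = (354 + 120) mod 360 = 114°
H3 = (354 + 240) mod 360 = 234°
Triadic = 354°, 114°, 234°


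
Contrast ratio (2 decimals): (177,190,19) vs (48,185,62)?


Linearize each sRGB channel c=v/255: c/12.92 if c ≤ 0.04045 else ((c+0.055)/1.055)^2.4
L = 0.2126×R_lin + 0.7152×G_lin + 0.0722×B_lin
Color 1 (177,190,19):
  R=177: 177/255≈0.6941 > 0.04045 → ((0.6941+0.055)/1.055)^2.4 ≈ 0.43966
  G=190: 190/255≈0.7451 > 0.04045 → ((0.7451+0.055)/1.055)^2.4 ≈ 0.51492
  B=19: 19/255≈0.0745 > 0.04045 → ((0.0745+0.055)/1.055)^2.4 ≈ 0.00651
  L1 = 0.2126×0.43966 + 0.7152×0.51492 + 0.0722×0.00651 ≈ 0.46221
Color 2 (48,185,62):
  R=48: 48/255≈0.1882 > 0.04045 → ((0.1882+0.055)/1.055)^2.4 ≈ 0.02956
  G=185: 185/255≈0.7255 > 0.04045 → ((0.7255+0.055)/1.055)^2.4 ≈ 0.48515
  B=62: 62/255≈0.2431 > 0.04045 → ((0.2431+0.055)/1.055)^2.4 ≈ 0.04817
  L2 = 0.2126×0.02956 + 0.7152×0.48515 + 0.0722×0.04817 ≈ 0.35674
Lighter = 0.46221, Darker = 0.35674
Ratio = (L_lighter + 0.05) / (L_darker + 0.05)
Ratio = (0.46221 + 0.05) / (0.35674 + 0.05) = 0.51221 / 0.40674 ≈ 1.2593
Ratio ≈ 1.26:1


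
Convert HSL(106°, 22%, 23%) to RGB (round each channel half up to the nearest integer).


H=106°, S=0.22, L=0.23
C = (1-|2L-1|)×S = (1-|-0.54|)×0.22 = 0.1012
H' = H/60 = 106/60 ≈ 1.7667; X = C×(1-|H' mod 2 - 1|) ≈ 0.0236
m = L - C/2 = 0.23 - 0.0506 = 0.1794
Sector ⌊H'⌋ = 1 → (R',G',B') = (≈0.0236, 0.1012, 0.0)
RGB = ((R'+m)×255, (G'+m)×255, (B'+m)×255) = (51.7684, 71.553, 45.747)
Round half up → RGB(52, 72, 46)


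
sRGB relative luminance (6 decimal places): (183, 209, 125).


Linearize each channel (sRGB transfer function): c = v/255; c_lin = c/12.92 if c ≤ 0.04045, else ((c+0.055)/1.055)^2.4
  R: 183/255 ≈ 0.717647 > 0.04045 → ((0.717647+0.055)/1.055)^2.4 ≈ 0.473531
  G: 209/255 ≈ 0.819608 > 0.04045 → ((0.819608+0.055)/1.055)^2.4 ≈ 0.637597
  B: 125/255 ≈ 0.490196 > 0.04045 → ((0.490196+0.055)/1.055)^2.4 ≈ 0.205079
R_lin = 0.473531, G_lin = 0.637597, B_lin = 0.205079
L = 0.2126×R + 0.7152×G + 0.0722×B
L = 0.2126×0.473531 + 0.7152×0.637597 + 0.0722×0.205079
L ≈ 0.571489


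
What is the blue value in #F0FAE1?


Color: #F0FAE1
R = F0 = 240
G = FA = 250
B = E1 = 225
Blue = 225


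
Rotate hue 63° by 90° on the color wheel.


New hue = (H + rotation) mod 360
New hue = (63 + 90) mod 360
= 153 mod 360
= 153°


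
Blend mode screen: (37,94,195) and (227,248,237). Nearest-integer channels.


Screen: C = 255 - (255-A)×(255-B)/255, rounded to nearest integer
R: 255 - (255-37)×(255-227)/255 = 255 - 6104/255 ≈ 255 - 23.937 = 231.063 → 231
G: 255 - (255-94)×(255-248)/255 = 255 - 1127/255 ≈ 255 - 4.420 = 250.580 → 251
B: 255 - (255-195)×(255-237)/255 = 255 - 1080/255 ≈ 255 - 4.235 = 250.765 → 251
= RGB(231, 251, 251)


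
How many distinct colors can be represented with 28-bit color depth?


Colors = 2^bits = 2^28
= 268,435,456 colors


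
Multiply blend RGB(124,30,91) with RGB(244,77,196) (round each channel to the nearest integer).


Multiply: C = A×B/255, rounded to nearest integer
R: 124×244/255 = 30256/255 ≈ 118.651 → 119
G: 30×77/255 = 2310/255 ≈ 9.059 → 9
B: 91×196/255 = 17836/255 ≈ 69.945 → 70
= RGB(119, 9, 70)


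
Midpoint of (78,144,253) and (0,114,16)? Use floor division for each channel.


Midpoint: each channel = ⌊(C₁+C₂)/2⌋
R: ⌊(78+0)/2⌋ = 39
G: ⌊(144+114)/2⌋ = 129
B: ⌊(253+16)/2⌋ = 134
= RGB(39, 129, 134)


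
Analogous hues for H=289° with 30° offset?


Base hue: 289°
Left analog: (289 - 30) mod 360 = 259°
Right analog: (289 + 30) mod 360 = 319°
Analogous hues = 259° and 319°


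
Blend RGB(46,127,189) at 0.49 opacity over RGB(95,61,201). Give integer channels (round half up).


C = α×F + (1-α)×B, with 1-α = 0.51
R: 0.49×46 + 0.51×95 = 22.54 + 48.45 = 70.99 → 71
G: 0.49×127 + 0.51×61 = 62.23 + 31.11 = 93.34 → 93
B: 0.49×189 + 0.51×201 = 92.61 + 102.51 = 195.12 → 195
= RGB(71, 93, 195)


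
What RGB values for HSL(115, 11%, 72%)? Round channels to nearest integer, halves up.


H=115°, S=0.11, L=0.72
C = (1-|2L-1|)×S = (1-|0.44|)×0.11 = 0.0616
H' = H/60 = 115/60 ≈ 1.9167; X = C×(1-|H' mod 2 - 1|) ≈ 0.0051
m = L - C/2 = 0.72 - 0.0308 = 0.6892
Sector ⌊H'⌋ = 1 → (R',G',B') = (≈0.0051, 0.0616, 0.0)
RGB = ((R'+m)×255, (G'+m)×255, (B'+m)×255) = (177.055, 191.454, 175.746)
Round half up → RGB(177, 191, 176)


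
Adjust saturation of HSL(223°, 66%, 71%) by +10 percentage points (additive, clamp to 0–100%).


Original S = 66%
Adjustment = +10 percentage points
New S = 66 + (10) = 76
Clamp to [0, 100] → 76
= HSL(223°, 76%, 71%)


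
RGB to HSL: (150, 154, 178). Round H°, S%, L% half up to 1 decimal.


Normalize: R'=150/255≈0.5882, G'=154/255≈0.6039, B'=178/255≈0.6980
Max=178/255, Min=150/255, Δ=Max-Min=28/255
L = (Max+Min)/2 = (178+150)/510 = 328/510 = 0.64313… → L = 64.3%
L > 0.5 → S = Δ/(2-Max-Min) = 28/(510-178-150) = 28/182 = 0.15384… → S = 15.4%
(the 1/255 factors cancel in S and H, so raw channel differences can be used)
Max is B' → H = 60 × ((R-G)/Δ + 4) = 60 × ((150-154)/28 + 4)
  -4/28 + 4 = -0.1428… + 4 = 3.8571…
  H = 60 × 3.8571… = 231.428…° → H = 231.4°
= HSL(231.4°, 15.4%, 64.3%)


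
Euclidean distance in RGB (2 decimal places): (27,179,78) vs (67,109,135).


d = √[(R₁-R₂)² + (G₁-G₂)² + (B₁-B₂)²]
d = √[(27-67)² + (179-109)² + (78-135)²]
d = √[1600 + 4900 + 3249]
d = √9749
d ≈ 98.74


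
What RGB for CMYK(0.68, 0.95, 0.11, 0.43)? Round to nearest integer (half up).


R = 255 × (1-C) × (1-K) = 255 × 0.32 × 0.57 = 46.512 → 47
G = 255 × (1-M) × (1-K) = 255 × 0.05 × 0.57 = 7.2675 → 7
B = 255 × (1-Y) × (1-K) = 255 × 0.89 × 0.57 = 129.3615 → 129
= RGB(47, 7, 129)


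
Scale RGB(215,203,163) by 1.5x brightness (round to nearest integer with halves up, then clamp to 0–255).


Multiply each channel by 1.5, round half up, clamp to [0, 255]
R: 215×1.5 = 322.5 → round → 323 → clamp → 255
G: 203×1.5 = 304.5 → round → 305 → clamp → 255
B: 163×1.5 = 244.5 → round → 245
= RGB(255, 255, 245)


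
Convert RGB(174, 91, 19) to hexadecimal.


R = 174 → AE (hex)
G = 91 → 5B (hex)
B = 19 → 13 (hex)
Hex = #AE5B13


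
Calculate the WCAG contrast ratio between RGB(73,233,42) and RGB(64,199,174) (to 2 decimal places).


Linearize each sRGB channel c=v/255: c/12.92 if c ≤ 0.04045 else ((c+0.055)/1.055)^2.4
L = 0.2126×R_lin + 0.7152×G_lin + 0.0722×B_lin
Color 1 (73,233,42):
  R=73: 73/255≈0.2863 > 0.04045 → ((0.2863+0.055)/1.055)^2.4 ≈ 0.06663
  G=233: 233/255≈0.9137 > 0.04045 → ((0.9137+0.055)/1.055)^2.4 ≈ 0.81485
  B=42: 42/255≈0.1647 > 0.04045 → ((0.1647+0.055)/1.055)^2.4 ≈ 0.02315
  L1 = 0.2126×0.06663 + 0.7152×0.81485 + 0.0722×0.02315 ≈ 0.59861
Color 2 (64,199,174):
  R=64: 64/255≈0.2510 > 0.04045 → ((0.2510+0.055)/1.055)^2.4 ≈ 0.05127
  G=199: 199/255≈0.7804 > 0.04045 → ((0.7804+0.055)/1.055)^2.4 ≈ 0.57112
  B=174: 174/255≈0.6824 > 0.04045 → ((0.6824+0.055)/1.055)^2.4 ≈ 0.42327
  L2 = 0.2126×0.05127 + 0.7152×0.57112 + 0.0722×0.42327 ≈ 0.44993
Lighter = 0.59861, Darker = 0.44993
Ratio = (L_lighter + 0.05) / (L_darker + 0.05)
Ratio = (0.59861 + 0.05) / (0.44993 + 0.05) = 0.64861 / 0.49993 ≈ 1.2974
Ratio ≈ 1.30:1


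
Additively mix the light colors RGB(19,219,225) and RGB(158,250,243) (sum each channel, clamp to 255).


Additive: each channel = min(255, C₁+C₂)
R: 19+158 = 177 → 177
G: 219+250 = 469 → 255
B: 225+243 = 468 → 255
= RGB(177, 255, 255)


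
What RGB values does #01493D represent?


01 → 1 (R)
49 → 73 (G)
3D → 61 (B)
= RGB(1, 73, 61)


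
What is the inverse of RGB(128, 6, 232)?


Invert: (255-R, 255-G, 255-B)
R: 255-128 = 127
G: 255-6 = 249
B: 255-232 = 23
= RGB(127, 249, 23)


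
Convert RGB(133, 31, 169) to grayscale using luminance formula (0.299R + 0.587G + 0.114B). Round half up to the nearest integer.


Gray = 0.299×R + 0.587×G + 0.114×B
Gray = 0.299×133 + 0.587×31 + 0.114×169
Gray = 39.767 + 18.197 + 19.266
Gray = 77.230 → round half up → 77
Gray = 77


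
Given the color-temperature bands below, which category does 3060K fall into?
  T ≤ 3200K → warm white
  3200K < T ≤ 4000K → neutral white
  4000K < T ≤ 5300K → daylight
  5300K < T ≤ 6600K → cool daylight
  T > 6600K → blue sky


Temperature: 3060K
3060K ≤ 3200K → warm white
Classification: warm white


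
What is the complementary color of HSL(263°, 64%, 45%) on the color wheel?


Complement = opposite side of color wheel = hue + 180°
H' = (263 + 180) mod 360 = 83°
S and L unchanged.
= HSL(83°, 64%, 45%)


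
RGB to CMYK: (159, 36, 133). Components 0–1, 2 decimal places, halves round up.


R'=159/255≈0.6235, G'=36/255≈0.1412, B'=133/255≈0.5216
K = 1 - max(R',G',B') = 1 - 159/255 = 96/255 = 0.37647… → 0.38
(1-R'-K)/(1-K) simplifies to (max-R)/max with max = 159:
C = (159-159)/159 = 0/159 = 0 → 0.00
M = (159-36)/159 = 123/159 = 0.77358… → 0.77
Y = (159-133)/159 = 26/159 = 0.16352… → 0.16
= CMYK(0.00, 0.77, 0.16, 0.38)


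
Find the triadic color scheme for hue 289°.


Triadic: equally spaced at 120° intervals
H1 = 289°
H2 = (289 + 120) mod 360 = 49°
H3 = (289 + 240) mod 360 = 169°
Triadic = 289°, 49°, 169°


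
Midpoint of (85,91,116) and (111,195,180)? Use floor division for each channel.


Midpoint: each channel = ⌊(C₁+C₂)/2⌋
R: ⌊(85+111)/2⌋ = 98
G: ⌊(91+195)/2⌋ = 143
B: ⌊(116+180)/2⌋ = 148
= RGB(98, 143, 148)


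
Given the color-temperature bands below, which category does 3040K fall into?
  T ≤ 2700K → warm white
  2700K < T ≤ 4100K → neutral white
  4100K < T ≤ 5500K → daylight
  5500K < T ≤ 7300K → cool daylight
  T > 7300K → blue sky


Temperature: 3040K
2700K < 3040K ≤ 4100K → neutral white
Classification: neutral white


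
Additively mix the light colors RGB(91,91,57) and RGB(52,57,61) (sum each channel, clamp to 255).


Additive: each channel = min(255, C₁+C₂)
R: 91+52 = 143 → 143
G: 91+57 = 148 → 148
B: 57+61 = 118 → 118
= RGB(143, 148, 118)


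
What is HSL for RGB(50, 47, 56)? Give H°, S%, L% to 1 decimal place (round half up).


Normalize: R'=50/255≈0.1961, G'=47/255≈0.1843, B'=56/255≈0.2196
Max=56/255, Min=47/255, Δ=Max-Min=9/255
L = (Max+Min)/2 = (56+47)/510 = 103/510 = 0.20196… → L = 20.2%
L ≤ 0.5 → S = Δ/(Max+Min) = 9/(56+47) = 9/103 = 0.08737… → S = 8.7%
(the 1/255 factors cancel in S and H, so raw channel differences can be used)
Max is B' → H = 60 × ((R-G)/Δ + 4) = 60 × ((50-47)/9 + 4)
  3/9 + 4 = 0.3333… + 4 = 4.3333…
  H = 60 × 4.3333… = 260° → H = 260.0°
= HSL(260.0°, 8.7%, 20.2%)


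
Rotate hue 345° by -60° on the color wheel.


New hue = (H + rotation) mod 360
New hue = (345 -60) mod 360
= 285 mod 360
= 285°


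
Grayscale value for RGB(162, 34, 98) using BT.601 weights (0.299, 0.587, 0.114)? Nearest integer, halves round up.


Gray = 0.299×R + 0.587×G + 0.114×B
Gray = 0.299×162 + 0.587×34 + 0.114×98
Gray = 48.438 + 19.958 + 11.172
Gray = 79.568 → round half up → 80
Gray = 80


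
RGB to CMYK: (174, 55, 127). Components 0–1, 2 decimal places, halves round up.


R'=174/255≈0.6824, G'=55/255≈0.2157, B'=127/255≈0.4980
K = 1 - max(R',G',B') = 1 - 174/255 = 81/255 = 0.31764… → 0.32
(1-R'-K)/(1-K) simplifies to (max-R)/max with max = 174:
C = (174-174)/174 = 0/174 = 0 → 0.00
M = (174-55)/174 = 119/174 = 0.68390… → 0.68
Y = (174-127)/174 = 47/174 = 0.27011… → 0.27
= CMYK(0.00, 0.68, 0.27, 0.32)


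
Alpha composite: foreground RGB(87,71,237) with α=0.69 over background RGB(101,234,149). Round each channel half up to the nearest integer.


C = α×F + (1-α)×B, with 1-α = 0.31
R: 0.69×87 + 0.31×101 = 60.03 + 31.31 = 91.34 → 91
G: 0.69×71 + 0.31×234 = 48.99 + 72.54 = 121.53 → 122
B: 0.69×237 + 0.31×149 = 163.53 + 46.19 = 209.72 → 210
= RGB(91, 122, 210)


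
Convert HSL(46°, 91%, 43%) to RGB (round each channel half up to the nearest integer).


H=46°, S=0.91, L=0.43
C = (1-|2L-1|)×S = (1-|-0.14|)×0.91 = 0.7826
H' = H/60 = 46/60 ≈ 0.7667; X = C×(1-|H' mod 2 - 1|) ≈ 0.6000
m = L - C/2 = 0.43 - 0.3913 = 0.0387
Sector ⌊H'⌋ = 0 → (R',G',B') = (0.7826, ≈0.6000, 0.0)
RGB = ((R'+m)×255, (G'+m)×255, (B'+m)×255) = (209.4315, 162.8668, 9.8685)
Round half up → RGB(209, 163, 10)


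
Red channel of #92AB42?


Color: #92AB42
R = 92 = 146
G = AB = 171
B = 42 = 66
Red = 146


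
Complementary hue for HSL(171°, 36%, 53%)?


Complement = opposite side of color wheel = hue + 180°
H' = (171 + 180) mod 360 = 351°
S and L unchanged.
= HSL(351°, 36%, 53%)


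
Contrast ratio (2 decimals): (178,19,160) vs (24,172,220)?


Linearize each sRGB channel c=v/255: c/12.92 if c ≤ 0.04045 else ((c+0.055)/1.055)^2.4
L = 0.2126×R_lin + 0.7152×G_lin + 0.0722×B_lin
Color 1 (178,19,160):
  R=178: 178/255≈0.6980 > 0.04045 → ((0.6980+0.055)/1.055)^2.4 ≈ 0.44520
  G=19: 19/255≈0.0745 > 0.04045 → ((0.0745+0.055)/1.055)^2.4 ≈ 0.00651
  B=160: 160/255≈0.6275 > 0.04045 → ((0.6275+0.055)/1.055)^2.4 ≈ 0.35153
  L1 = 0.2126×0.44520 + 0.7152×0.00651 + 0.0722×0.35153 ≈ 0.12469
Color 2 (24,172,220):
  R=24: 24/255≈0.0941 > 0.04045 → ((0.0941+0.055)/1.055)^2.4 ≈ 0.00913
  G=172: 172/255≈0.6745 > 0.04045 → ((0.6745+0.055)/1.055)^2.4 ≈ 0.41254
  B=220: 220/255≈0.8627 > 0.04045 → ((0.8627+0.055)/1.055)^2.4 ≈ 0.71569
  L2 = 0.2126×0.00913 + 0.7152×0.41254 + 0.0722×0.71569 ≈ 0.34867
Lighter = 0.34867, Darker = 0.12469
Ratio = (L_lighter + 0.05) / (L_darker + 0.05)
Ratio = (0.34867 + 0.05) / (0.12469 + 0.05) = 0.39867 / 0.17469 ≈ 2.2822
Ratio ≈ 2.28:1


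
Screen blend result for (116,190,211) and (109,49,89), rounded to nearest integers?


Screen: C = 255 - (255-A)×(255-B)/255, rounded to nearest integer
R: 255 - (255-116)×(255-109)/255 = 255 - 20294/255 ≈ 255 - 79.584 = 175.416 → 175
G: 255 - (255-190)×(255-49)/255 = 255 - 13390/255 ≈ 255 - 52.510 = 202.490 → 202
B: 255 - (255-211)×(255-89)/255 = 255 - 7304/255 ≈ 255 - 28.643 = 226.357 → 226
= RGB(175, 202, 226)


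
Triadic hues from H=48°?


Triadic: equally spaced at 120° intervals
H1 = 48°
H2 = (48 + 120) mod 360 = 168°
H3 = (48 + 240) mod 360 = 288°
Triadic = 48°, 168°, 288°


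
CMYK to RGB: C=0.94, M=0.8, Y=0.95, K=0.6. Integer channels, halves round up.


R = 255 × (1-C) × (1-K) = 255 × 0.06 × 0.40 = 6.12 → 6
G = 255 × (1-M) × (1-K) = 255 × 0.20 × 0.40 = 20.4 → 20
B = 255 × (1-Y) × (1-K) = 255 × 0.05 × 0.40 = 5.1 → 5
= RGB(6, 20, 5)


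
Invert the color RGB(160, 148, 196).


Invert: (255-R, 255-G, 255-B)
R: 255-160 = 95
G: 255-148 = 107
B: 255-196 = 59
= RGB(95, 107, 59)


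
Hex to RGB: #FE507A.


FE → 254 (R)
50 → 80 (G)
7A → 122 (B)
= RGB(254, 80, 122)


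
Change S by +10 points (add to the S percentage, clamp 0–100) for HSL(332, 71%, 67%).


Original S = 71%
Adjustment = +10 percentage points
New S = 71 + (10) = 81
Clamp to [0, 100] → 81
= HSL(332°, 81%, 67%)


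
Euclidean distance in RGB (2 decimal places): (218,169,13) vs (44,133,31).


d = √[(R₁-R₂)² + (G₁-G₂)² + (B₁-B₂)²]
d = √[(218-44)² + (169-133)² + (13-31)²]
d = √[30276 + 1296 + 324]
d = √31896
d ≈ 178.59


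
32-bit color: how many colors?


Colors = 2^bits = 2^32
= 4,294,967,296 colors


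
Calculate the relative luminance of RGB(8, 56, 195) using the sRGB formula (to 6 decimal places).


Linearize each channel (sRGB transfer function): c = v/255; c_lin = c/12.92 if c ≤ 0.04045, else ((c+0.055)/1.055)^2.4
  R: 8/255 ≈ 0.031373 ≤ 0.04045 → 0.031373/12.92 ≈ 0.002428
  G: 56/255 ≈ 0.219608 > 0.04045 → ((0.219608+0.055)/1.055)^2.4 ≈ 0.039546
  B: 195/255 ≈ 0.764706 > 0.04045 → ((0.764706+0.055)/1.055)^2.4 ≈ 0.545724
R_lin = 0.002428, G_lin = 0.039546, B_lin = 0.545724
L = 0.2126×R + 0.7152×G + 0.0722×B
L = 0.2126×0.002428 + 0.7152×0.039546 + 0.0722×0.545724
L ≈ 0.068201


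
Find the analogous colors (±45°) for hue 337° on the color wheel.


Base hue: 337°
Left analog: (337 - 45) mod 360 = 292°
Right analog: (337 + 45) mod 360 = 22°
Analogous hues = 292° and 22°


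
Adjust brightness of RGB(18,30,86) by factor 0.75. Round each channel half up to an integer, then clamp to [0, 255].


Multiply each channel by 0.75, round half up, clamp to [0, 255]
R: 18×0.75 = 13.5 → round → 14
G: 30×0.75 = 22.5 → round → 23
B: 86×0.75 = 64.5 → round → 65
= RGB(14, 23, 65)


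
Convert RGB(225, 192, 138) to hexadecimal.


R = 225 → E1 (hex)
G = 192 → C0 (hex)
B = 138 → 8A (hex)
Hex = #E1C08A


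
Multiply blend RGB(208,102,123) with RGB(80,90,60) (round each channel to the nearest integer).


Multiply: C = A×B/255, rounded to nearest integer
R: 208×80/255 = 16640/255 ≈ 65.255 → 65
G: 102×90/255 = 9180/255 ≈ 36.000 → 36
B: 123×60/255 = 7380/255 ≈ 28.941 → 29
= RGB(65, 36, 29)


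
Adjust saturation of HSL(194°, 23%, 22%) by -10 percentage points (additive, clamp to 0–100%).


Original S = 23%
Adjustment = -10 percentage points
New S = 23 + (-10) = 13
Clamp to [0, 100] → 13
= HSL(194°, 13%, 22%)


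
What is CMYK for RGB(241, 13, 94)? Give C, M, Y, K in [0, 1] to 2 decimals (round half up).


R'=241/255≈0.9451, G'=13/255≈0.0510, B'=94/255≈0.3686
K = 1 - max(R',G',B') = 1 - 241/255 = 14/255 = 0.05490… → 0.05
(1-R'-K)/(1-K) simplifies to (max-R)/max with max = 241:
C = (241-241)/241 = 0/241 = 0 → 0.00
M = (241-13)/241 = 228/241 = 0.94605… → 0.95
Y = (241-94)/241 = 147/241 = 0.60995… → 0.61
= CMYK(0.00, 0.95, 0.61, 0.05)


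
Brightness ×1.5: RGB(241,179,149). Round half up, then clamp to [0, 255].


Multiply each channel by 1.5, round half up, clamp to [0, 255]
R: 241×1.5 = 361.5 → round → 362 → clamp → 255
G: 179×1.5 = 268.5 → round → 269 → clamp → 255
B: 149×1.5 = 223.5 → round → 224
= RGB(255, 255, 224)


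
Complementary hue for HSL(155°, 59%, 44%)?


Complement = opposite side of color wheel = hue + 180°
H' = (155 + 180) mod 360 = 335°
S and L unchanged.
= HSL(335°, 59%, 44%)


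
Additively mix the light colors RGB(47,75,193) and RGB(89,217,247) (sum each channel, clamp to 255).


Additive: each channel = min(255, C₁+C₂)
R: 47+89 = 136 → 136
G: 75+217 = 292 → 255
B: 193+247 = 440 → 255
= RGB(136, 255, 255)


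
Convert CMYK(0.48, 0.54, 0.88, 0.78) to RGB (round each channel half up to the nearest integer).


R = 255 × (1-C) × (1-K) = 255 × 0.52 × 0.22 = 29.172 → 29
G = 255 × (1-M) × (1-K) = 255 × 0.46 × 0.22 = 25.806 → 26
B = 255 × (1-Y) × (1-K) = 255 × 0.12 × 0.22 = 6.732 → 7
= RGB(29, 26, 7)


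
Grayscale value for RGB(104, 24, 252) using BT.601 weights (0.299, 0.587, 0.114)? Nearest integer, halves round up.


Gray = 0.299×R + 0.587×G + 0.114×B
Gray = 0.299×104 + 0.587×24 + 0.114×252
Gray = 31.096 + 14.088 + 28.728
Gray = 73.912 → round half up → 74
Gray = 74


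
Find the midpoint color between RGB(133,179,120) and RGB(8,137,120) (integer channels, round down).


Midpoint: each channel = ⌊(C₁+C₂)/2⌋
R: ⌊(133+8)/2⌋ = 70
G: ⌊(179+137)/2⌋ = 158
B: ⌊(120+120)/2⌋ = 120
= RGB(70, 158, 120)


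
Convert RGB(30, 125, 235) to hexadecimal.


R = 30 → 1E (hex)
G = 125 → 7D (hex)
B = 235 → EB (hex)
Hex = #1E7DEB


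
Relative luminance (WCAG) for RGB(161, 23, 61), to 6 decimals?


Linearize each channel (sRGB transfer function): c = v/255; c_lin = c/12.92 if c ≤ 0.04045, else ((c+0.055)/1.055)^2.4
  R: 161/255 ≈ 0.631373 > 0.04045 → ((0.631373+0.055)/1.055)^2.4 ≈ 0.356400
  G: 23/255 ≈ 0.090196 > 0.04045 → ((0.090196+0.055)/1.055)^2.4 ≈ 0.008568
  B: 61/255 ≈ 0.239216 > 0.04045 → ((0.239216+0.055)/1.055)^2.4 ≈ 0.046665
R_lin = 0.356400, G_lin = 0.008568, B_lin = 0.046665
L = 0.2126×R + 0.7152×G + 0.0722×B
L = 0.2126×0.356400 + 0.7152×0.008568 + 0.0722×0.046665
L ≈ 0.085268


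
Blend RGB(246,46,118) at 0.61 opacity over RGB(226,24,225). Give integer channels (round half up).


C = α×F + (1-α)×B, with 1-α = 0.39
R: 0.61×246 + 0.39×226 = 150.06 + 88.14 = 238.20 → 238
G: 0.61×46 + 0.39×24 = 28.06 + 9.36 = 37.42 → 37
B: 0.61×118 + 0.39×225 = 71.98 + 87.75 = 159.73 → 160
= RGB(238, 37, 160)


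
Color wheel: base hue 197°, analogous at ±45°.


Base hue: 197°
Left analog: (197 - 45) mod 360 = 152°
Right analog: (197 + 45) mod 360 = 242°
Analogous hues = 152° and 242°


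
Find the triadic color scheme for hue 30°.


Triadic: equally spaced at 120° intervals
H1 = 30°
H2 = (30 + 120) mod 360 = 150°
H3 = (30 + 240) mod 360 = 270°
Triadic = 30°, 150°, 270°


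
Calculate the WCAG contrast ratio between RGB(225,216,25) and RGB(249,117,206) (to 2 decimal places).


Linearize each sRGB channel c=v/255: c/12.92 if c ≤ 0.04045 else ((c+0.055)/1.055)^2.4
L = 0.2126×R_lin + 0.7152×G_lin + 0.0722×B_lin
Color 1 (225,216,25):
  R=225: 225/255≈0.8824 > 0.04045 → ((0.8824+0.055)/1.055)^2.4 ≈ 0.75294
  G=216: 216/255≈0.8471 > 0.04045 → ((0.8471+0.055)/1.055)^2.4 ≈ 0.68669
  B=25: 25/255≈0.0980 > 0.04045 → ((0.0980+0.055)/1.055)^2.4 ≈ 0.00972
  L1 = 0.2126×0.75294 + 0.7152×0.68669 + 0.0722×0.00972 ≈ 0.65189
Color 2 (249,117,206):
  R=249: 249/255≈0.9765 > 0.04045 → ((0.9765+0.055)/1.055)^2.4 ≈ 0.94731
  G=117: 117/255≈0.4588 > 0.04045 → ((0.4588+0.055)/1.055)^2.4 ≈ 0.17789
  B=206: 206/255≈0.8078 > 0.04045 → ((0.8078+0.055)/1.055)^2.4 ≈ 0.61721
  L2 = 0.2126×0.94731 + 0.7152×0.17789 + 0.0722×0.61721 ≈ 0.37319
Lighter = 0.65189, Darker = 0.37319
Ratio = (L_lighter + 0.05) / (L_darker + 0.05)
Ratio = (0.65189 + 0.05) / (0.37319 + 0.05) = 0.70189 / 0.42319 ≈ 1.6586
Ratio ≈ 1.66:1


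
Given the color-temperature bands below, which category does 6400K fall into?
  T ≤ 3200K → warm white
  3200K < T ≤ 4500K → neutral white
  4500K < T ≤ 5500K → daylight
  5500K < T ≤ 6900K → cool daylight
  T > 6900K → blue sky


Temperature: 6400K
5500K < 6400K ≤ 6900K → cool daylight
Classification: cool daylight


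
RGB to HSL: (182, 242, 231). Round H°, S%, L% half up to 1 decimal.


Normalize: R'=182/255≈0.7137, G'=242/255≈0.9490, B'=231/255≈0.9059
Max=242/255, Min=182/255, Δ=Max-Min=60/255
L = (Max+Min)/2 = (242+182)/510 = 424/510 = 0.83137… → L = 83.1%
L > 0.5 → S = Δ/(2-Max-Min) = 60/(510-242-182) = 60/86 = 0.69767… → S = 69.8%
(the 1/255 factors cancel in S and H, so raw channel differences can be used)
Max is G' → H = 60 × ((B-R)/Δ + 2) = 60 × ((231-182)/60 + 2)
  49/60 + 2 = 0.8166… + 2 = 2.8166…
  H = 60 × 2.8166… = 169° → H = 169.0°
= HSL(169.0°, 69.8%, 83.1%)


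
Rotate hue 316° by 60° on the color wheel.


New hue = (H + rotation) mod 360
New hue = (316 + 60) mod 360
= 376 mod 360
= 16°


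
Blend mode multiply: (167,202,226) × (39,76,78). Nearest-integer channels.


Multiply: C = A×B/255, rounded to nearest integer
R: 167×39/255 = 6513/255 ≈ 25.541 → 26
G: 202×76/255 = 15352/255 ≈ 60.204 → 60
B: 226×78/255 = 17628/255 ≈ 69.129 → 69
= RGB(26, 60, 69)


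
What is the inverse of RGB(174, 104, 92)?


Invert: (255-R, 255-G, 255-B)
R: 255-174 = 81
G: 255-104 = 151
B: 255-92 = 163
= RGB(81, 151, 163)


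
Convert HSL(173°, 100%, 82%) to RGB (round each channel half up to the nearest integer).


H=173°, S=1.00, L=0.82
C = (1-|2L-1|)×S = (1-|0.64|)×1.00 = 0.36
H' = H/60 = 173/60 ≈ 2.8833; X = C×(1-|H' mod 2 - 1|) = 0.318
m = L - C/2 = 0.82 - 0.18 = 0.64
Sector ⌊H'⌋ = 2 → (R',G',B') = (0.0, 0.36, 0.318)
RGB = ((R'+m)×255, (G'+m)×255, (B'+m)×255) = (163.2, 255.0, 244.29)
Round half up → RGB(163, 255, 244)


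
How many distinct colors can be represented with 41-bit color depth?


Colors = 2^bits = 2^41
= 2,199,023,255,552 colors


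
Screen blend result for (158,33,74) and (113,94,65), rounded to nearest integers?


Screen: C = 255 - (255-A)×(255-B)/255, rounded to nearest integer
R: 255 - (255-158)×(255-113)/255 = 255 - 13774/255 ≈ 255 - 54.016 = 200.984 → 201
G: 255 - (255-33)×(255-94)/255 = 255 - 35742/255 ≈ 255 - 140.165 = 114.835 → 115
B: 255 - (255-74)×(255-65)/255 = 255 - 34390/255 ≈ 255 - 134.863 = 120.137 → 120
= RGB(201, 115, 120)


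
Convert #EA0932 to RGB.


EA → 234 (R)
09 → 9 (G)
32 → 50 (B)
= RGB(234, 9, 50)


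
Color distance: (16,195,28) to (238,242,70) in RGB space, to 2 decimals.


d = √[(R₁-R₂)² + (G₁-G₂)² + (B₁-B₂)²]
d = √[(16-238)² + (195-242)² + (28-70)²]
d = √[49284 + 2209 + 1764]
d = √53257
d ≈ 230.77


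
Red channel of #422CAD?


Color: #422CAD
R = 42 = 66
G = 2C = 44
B = AD = 173
Red = 66


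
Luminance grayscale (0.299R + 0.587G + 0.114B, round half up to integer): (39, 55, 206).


Gray = 0.299×R + 0.587×G + 0.114×B
Gray = 0.299×39 + 0.587×55 + 0.114×206
Gray = 11.661 + 32.285 + 23.484
Gray = 67.430 → round half up → 67
Gray = 67


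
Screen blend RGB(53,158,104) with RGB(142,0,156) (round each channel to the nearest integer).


Screen: C = 255 - (255-A)×(255-B)/255, rounded to nearest integer
R: 255 - (255-53)×(255-142)/255 = 255 - 22826/255 ≈ 255 - 89.514 = 165.486 → 165
G: 255 - (255-158)×(255-0)/255 = 255 - 24735/255 ≈ 255 - 97.000 = 158.000 → 158
B: 255 - (255-104)×(255-156)/255 = 255 - 14949/255 ≈ 255 - 58.624 = 196.376 → 196
= RGB(165, 158, 196)


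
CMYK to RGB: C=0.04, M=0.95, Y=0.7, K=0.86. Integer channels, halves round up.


R = 255 × (1-C) × (1-K) = 255 × 0.96 × 0.14 = 34.272 → 34
G = 255 × (1-M) × (1-K) = 255 × 0.05 × 0.14 = 1.785 → 2
B = 255 × (1-Y) × (1-K) = 255 × 0.30 × 0.14 = 10.71 → 11
= RGB(34, 2, 11)


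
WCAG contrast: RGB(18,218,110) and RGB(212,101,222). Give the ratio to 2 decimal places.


Linearize each sRGB channel c=v/255: c/12.92 if c ≤ 0.04045 else ((c+0.055)/1.055)^2.4
L = 0.2126×R_lin + 0.7152×G_lin + 0.0722×B_lin
Color 1 (18,218,110):
  R=18: 18/255≈0.0706 > 0.04045 → ((0.0706+0.055)/1.055)^2.4 ≈ 0.00605
  G=218: 218/255≈0.8549 > 0.04045 → ((0.8549+0.055)/1.055)^2.4 ≈ 0.70110
  B=110: 110/255≈0.4314 > 0.04045 → ((0.4314+0.055)/1.055)^2.4 ≈ 0.15593
  L1 = 0.2126×0.00605 + 0.7152×0.70110 + 0.0722×0.15593 ≈ 0.51397
Color 2 (212,101,222):
  R=212: 212/255≈0.8314 > 0.04045 → ((0.8314+0.055)/1.055)^2.4 ≈ 0.65837
  G=101: 101/255≈0.3961 > 0.04045 → ((0.3961+0.055)/1.055)^2.4 ≈ 0.13014
  B=222: 222/255≈0.8706 > 0.04045 → ((0.8706+0.055)/1.055)^2.4 ≈ 0.73046
  L2 = 0.2126×0.65837 + 0.7152×0.13014 + 0.0722×0.73046 ≈ 0.28578
Lighter = 0.51397, Darker = 0.28578
Ratio = (L_lighter + 0.05) / (L_darker + 0.05)
Ratio = (0.51397 + 0.05) / (0.28578 + 0.05) = 0.56397 / 0.33578 ≈ 1.6796
Ratio ≈ 1.68:1


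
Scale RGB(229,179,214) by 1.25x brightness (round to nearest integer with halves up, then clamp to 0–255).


Multiply each channel by 1.25, round half up, clamp to [0, 255]
R: 229×1.25 = 286.25 → round → 286 → clamp → 255
G: 179×1.25 = 223.75 → round → 224
B: 214×1.25 = 267.5 → round → 268 → clamp → 255
= RGB(255, 224, 255)


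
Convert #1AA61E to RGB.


1A → 26 (R)
A6 → 166 (G)
1E → 30 (B)
= RGB(26, 166, 30)


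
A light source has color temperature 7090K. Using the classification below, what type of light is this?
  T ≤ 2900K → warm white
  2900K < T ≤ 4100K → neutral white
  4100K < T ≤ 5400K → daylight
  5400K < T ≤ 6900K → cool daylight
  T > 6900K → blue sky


Temperature: 7090K
7090K > 6900K → blue sky
Classification: blue sky


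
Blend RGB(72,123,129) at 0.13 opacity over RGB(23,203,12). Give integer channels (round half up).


C = α×F + (1-α)×B, with 1-α = 0.87
R: 0.13×72 + 0.87×23 = 9.36 + 20.01 = 29.37 → 29
G: 0.13×123 + 0.87×203 = 15.99 + 176.61 = 192.60 → 193
B: 0.13×129 + 0.87×12 = 16.77 + 10.44 = 27.21 → 27
= RGB(29, 193, 27)


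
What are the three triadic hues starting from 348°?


Triadic: equally spaced at 120° intervals
H1 = 348°
H2 = (348 + 120) mod 360 = 108°
H3 = (348 + 240) mod 360 = 228°
Triadic = 348°, 108°, 228°


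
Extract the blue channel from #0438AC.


Color: #0438AC
R = 04 = 4
G = 38 = 56
B = AC = 172
Blue = 172


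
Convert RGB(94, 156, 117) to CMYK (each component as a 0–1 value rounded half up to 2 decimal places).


R'=94/255≈0.3686, G'=156/255≈0.6118, B'=117/255≈0.4588
K = 1 - max(R',G',B') = 1 - 156/255 = 99/255 = 0.38823… → 0.39
(1-R'-K)/(1-K) simplifies to (max-R)/max with max = 156:
C = (156-94)/156 = 62/156 = 0.39743… → 0.40
M = (156-156)/156 = 0/156 = 0 → 0.00
Y = (156-117)/156 = 39/156 = 0.25 → 0.25
= CMYK(0.40, 0.00, 0.25, 0.39)


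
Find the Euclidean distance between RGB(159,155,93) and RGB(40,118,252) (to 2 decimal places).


d = √[(R₁-R₂)² + (G₁-G₂)² + (B₁-B₂)²]
d = √[(159-40)² + (155-118)² + (93-252)²]
d = √[14161 + 1369 + 25281]
d = √40811
d ≈ 202.02


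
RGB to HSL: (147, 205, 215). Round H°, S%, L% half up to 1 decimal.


Normalize: R'=147/255≈0.5765, G'=205/255≈0.8039, B'=215/255≈0.8431
Max=215/255, Min=147/255, Δ=Max-Min=68/255
L = (Max+Min)/2 = (215+147)/510 = 362/510 = 0.70980… → L = 71.0%
L > 0.5 → S = Δ/(2-Max-Min) = 68/(510-215-147) = 68/148 = 0.45945… → S = 45.9%
(the 1/255 factors cancel in S and H, so raw channel differences can be used)
Max is B' → H = 60 × ((R-G)/Δ + 4) = 60 × ((147-205)/68 + 4)
  -58/68 + 4 = -0.8529… + 4 = 3.1470…
  H = 60 × 3.1470… = 188.823…° → H = 188.8°
= HSL(188.8°, 45.9%, 71.0%)


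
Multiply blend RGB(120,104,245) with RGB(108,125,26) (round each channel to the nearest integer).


Multiply: C = A×B/255, rounded to nearest integer
R: 120×108/255 = 12960/255 ≈ 50.824 → 51
G: 104×125/255 = 13000/255 ≈ 50.980 → 51
B: 245×26/255 = 6370/255 ≈ 24.980 → 25
= RGB(51, 51, 25)


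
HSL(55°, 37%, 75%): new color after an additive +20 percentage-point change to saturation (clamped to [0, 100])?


Original S = 37%
Adjustment = +20 percentage points
New S = 37 + (20) = 57
Clamp to [0, 100] → 57
= HSL(55°, 57%, 75%)


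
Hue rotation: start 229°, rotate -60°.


New hue = (H + rotation) mod 360
New hue = (229 -60) mod 360
= 169 mod 360
= 169°


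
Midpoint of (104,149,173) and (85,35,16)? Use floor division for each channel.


Midpoint: each channel = ⌊(C₁+C₂)/2⌋
R: ⌊(104+85)/2⌋ = 94
G: ⌊(149+35)/2⌋ = 92
B: ⌊(173+16)/2⌋ = 94
= RGB(94, 92, 94)


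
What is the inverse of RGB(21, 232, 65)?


Invert: (255-R, 255-G, 255-B)
R: 255-21 = 234
G: 255-232 = 23
B: 255-65 = 190
= RGB(234, 23, 190)


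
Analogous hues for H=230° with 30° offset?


Base hue: 230°
Left analog: (230 - 30) mod 360 = 200°
Right analog: (230 + 30) mod 360 = 260°
Analogous hues = 200° and 260°


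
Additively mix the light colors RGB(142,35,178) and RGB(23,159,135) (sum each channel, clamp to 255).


Additive: each channel = min(255, C₁+C₂)
R: 142+23 = 165 → 165
G: 35+159 = 194 → 194
B: 178+135 = 313 → 255
= RGB(165, 194, 255)
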